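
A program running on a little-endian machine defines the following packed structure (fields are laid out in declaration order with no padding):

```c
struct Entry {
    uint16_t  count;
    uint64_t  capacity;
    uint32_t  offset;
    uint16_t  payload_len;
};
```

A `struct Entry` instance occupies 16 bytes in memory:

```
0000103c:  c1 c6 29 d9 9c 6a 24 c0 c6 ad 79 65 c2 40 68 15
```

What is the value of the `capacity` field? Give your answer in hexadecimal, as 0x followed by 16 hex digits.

0xADC6C0246A9CD929

`capacity` follows `count` (2 bytes), so it starts at byte offset 2 and occupies 8 bytes.
Bytes at offsets 2..9: 29 D9 9C 6A 24 C0 C6 AD.
Little-endian: lowest address holds the least-significant byte.
Reassemble most-significant byte first: AD C6 C0 24 6A 9C D9 29 → 0xADC6C0246A9CD929.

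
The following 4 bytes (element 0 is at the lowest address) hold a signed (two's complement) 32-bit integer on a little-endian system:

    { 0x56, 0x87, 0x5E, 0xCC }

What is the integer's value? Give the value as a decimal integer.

-866220202

In little-endian order the low byte comes first in memory.
Reassemble most-significant byte first: CC 5E 87 56 → 0xCC5E8756.
Top bit is set, so as a signed 32-bit value this is 0xCC5E8756 − 2^32 = -866220202.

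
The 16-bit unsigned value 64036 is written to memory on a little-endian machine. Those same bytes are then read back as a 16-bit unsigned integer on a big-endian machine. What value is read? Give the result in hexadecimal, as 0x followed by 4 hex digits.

0x24FA

64036 in 16-bit hexadecimal is 0xFA24.
Stored little-endian, the bytes at ascending addresses are 24 FA.
Read back as big-endian, the last byte is least significant, giving 0x24FA.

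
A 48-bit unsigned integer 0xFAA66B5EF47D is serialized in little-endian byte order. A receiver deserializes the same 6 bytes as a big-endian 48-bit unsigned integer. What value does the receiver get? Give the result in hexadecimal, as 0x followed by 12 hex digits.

0x7DF45E6BA6FA

Stored little-endian, the bytes at ascending addresses are 7D F4 5E 6B A6 FA.
Read back as big-endian, the last byte is least significant, giving 0x7DF45E6BA6FA.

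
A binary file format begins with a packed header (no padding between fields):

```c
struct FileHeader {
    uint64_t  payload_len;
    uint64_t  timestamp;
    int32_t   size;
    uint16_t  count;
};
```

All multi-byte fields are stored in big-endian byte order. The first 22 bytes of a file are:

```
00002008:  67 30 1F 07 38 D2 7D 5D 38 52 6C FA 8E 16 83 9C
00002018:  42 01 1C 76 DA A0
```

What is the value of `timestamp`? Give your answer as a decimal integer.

4058426037595702172

`timestamp` follows `payload_len` (8 bytes), so it starts at byte offset 8 and occupies 8 bytes.
Bytes at offsets 8..15: 38 52 6C FA 8E 16 83 9C.
Big-endian stores the most-significant byte at the lowest address.
The bytes are already most-significant first: 0x38526CFA8E16839C.
0x38526CFA8E16839C = 4058426037595702172.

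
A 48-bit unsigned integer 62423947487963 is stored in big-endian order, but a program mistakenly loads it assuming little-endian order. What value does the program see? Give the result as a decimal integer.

240974361380408

62423947487963 in 48-bit hexadecimal is 0x38C635372ADB.
Stored big-endian, the bytes at ascending addresses are 38 C6 35 37 2A DB.
Read back as little-endian, the first byte is least significant, giving 0xDB2A3735C638.
0xDB2A3735C638 = 240974361380408.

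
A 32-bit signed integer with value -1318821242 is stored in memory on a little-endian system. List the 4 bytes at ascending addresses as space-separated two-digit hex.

Two's complement of -1318821242 in 32 bits: 1318821242 = 0x4E9B9D7A; invert → 0xB1646285; add 1 → 0xB1646286.
Split into bytes (most-significant first): B1 64 62 86.
Little-endian: lowest address holds the least-significant byte.
So at ascending addresses the bytes are 86 62 64 B1.

86 62 64 B1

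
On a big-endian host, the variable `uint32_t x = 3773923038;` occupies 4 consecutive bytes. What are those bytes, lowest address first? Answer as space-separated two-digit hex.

E0 F1 7E DE

3773923038 in hexadecimal, padded to 32 bits, is 0xE0F17EDE.
Split into bytes (most-significant first): E0 F1 7E DE.
Big-endian: lowest address holds the most-significant byte.
So the memory order matches the most-significant-first order: E0 F1 7E DE.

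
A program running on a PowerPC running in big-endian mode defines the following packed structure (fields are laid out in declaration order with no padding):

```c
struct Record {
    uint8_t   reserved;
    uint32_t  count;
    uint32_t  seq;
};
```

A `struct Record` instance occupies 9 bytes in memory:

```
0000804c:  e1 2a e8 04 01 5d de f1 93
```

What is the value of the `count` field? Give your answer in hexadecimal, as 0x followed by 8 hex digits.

0x2AE80401

`count` follows `reserved` (1 byte), so it starts at byte offset 1 and occupies 4 bytes.
Bytes at offsets 1..4: 2A E8 04 01.
Big-endian stores the most-significant byte at the lowest address.
The bytes are already most-significant first: 0x2AE80401.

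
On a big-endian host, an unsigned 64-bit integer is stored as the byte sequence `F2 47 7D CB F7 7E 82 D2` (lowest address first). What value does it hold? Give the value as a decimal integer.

In big-endian order the high byte comes first in memory.
The bytes are already most-significant first: 0xF2477DCBF77E82D2.
0xF2477DCBF77E82D2 = 17458060795509113554.

17458060795509113554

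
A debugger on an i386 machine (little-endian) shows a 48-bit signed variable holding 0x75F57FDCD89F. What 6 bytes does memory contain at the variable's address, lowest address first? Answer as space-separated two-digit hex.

9F D8 DC 7F F5 75

Split into bytes (most-significant first): 75 F5 7F DC D8 9F.
In little-endian order the low byte comes first in memory.
So at ascending addresses the bytes are 9F D8 DC 7F F5 75.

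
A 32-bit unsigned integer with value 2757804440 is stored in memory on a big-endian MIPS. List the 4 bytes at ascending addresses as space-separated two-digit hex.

2757804440 in hexadecimal, padded to 32 bits, is 0xA460C198.
Split into bytes (most-significant first): A4 60 C1 98.
In big-endian order the high byte comes first in memory.
So the memory order matches the most-significant-first order: A4 60 C1 98.

A4 60 C1 98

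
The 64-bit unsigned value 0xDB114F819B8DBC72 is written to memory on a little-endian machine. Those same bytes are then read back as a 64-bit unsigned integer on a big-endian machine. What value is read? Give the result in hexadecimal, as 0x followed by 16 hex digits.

0x72BC8D9B814F11DB

Stored little-endian, the bytes at ascending addresses are 72 BC 8D 9B 81 4F 11 DB.
Read back as big-endian, the last byte is least significant, giving 0x72BC8D9B814F11DB.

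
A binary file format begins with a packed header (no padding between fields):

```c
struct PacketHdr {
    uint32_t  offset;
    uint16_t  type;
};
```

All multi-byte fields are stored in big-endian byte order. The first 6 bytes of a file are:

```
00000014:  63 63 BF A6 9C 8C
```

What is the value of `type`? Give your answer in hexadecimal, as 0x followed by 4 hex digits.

`type` follows `offset` (4 bytes), so it starts at byte offset 4 and occupies 2 bytes.
Bytes at offsets 4..5: 9C 8C.
In big-endian order the high byte comes first in memory.
The bytes are already most-significant first: 0x9C8C.

0x9C8C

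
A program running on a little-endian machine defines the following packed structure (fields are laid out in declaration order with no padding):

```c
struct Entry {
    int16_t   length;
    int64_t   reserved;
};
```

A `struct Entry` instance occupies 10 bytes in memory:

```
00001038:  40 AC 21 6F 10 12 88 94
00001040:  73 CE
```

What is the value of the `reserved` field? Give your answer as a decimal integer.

-3570346767435141343

`reserved` follows `length` (2 bytes), so it starts at byte offset 2 and occupies 8 bytes.
Bytes at offsets 2..9: 21 6F 10 12 88 94 73 CE.
Little-endian stores the least-significant byte at the lowest address.
Reassemble most-significant byte first: CE 73 94 88 12 10 6F 21 → 0xCE73948812106F21.
Top bit is set, so as a signed 64-bit value this is 0xCE73948812106F21 − 2^64 = -3570346767435141343.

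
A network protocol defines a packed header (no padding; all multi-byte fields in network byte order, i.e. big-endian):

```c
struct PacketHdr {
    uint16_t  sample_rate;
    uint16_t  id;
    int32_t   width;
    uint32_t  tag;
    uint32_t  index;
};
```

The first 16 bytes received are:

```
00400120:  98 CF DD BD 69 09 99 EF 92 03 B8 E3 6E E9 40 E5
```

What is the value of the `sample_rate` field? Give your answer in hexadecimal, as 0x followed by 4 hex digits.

`sample_rate` is the first field, at byte offset 0, occupying 2 bytes.
Bytes at offsets 0..1: 98 CF.
Big-endian: lowest address holds the most-significant byte.
The bytes are already most-significant first: 0x98CF.

0x98CF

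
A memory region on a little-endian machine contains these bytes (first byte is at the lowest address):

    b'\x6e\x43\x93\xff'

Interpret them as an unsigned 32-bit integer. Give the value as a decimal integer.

4287841134

Little-endian stores the least-significant byte at the lowest address.
Reassemble most-significant byte first: FF 93 43 6E → 0xFF93436E.
0xFF93436E = 4287841134.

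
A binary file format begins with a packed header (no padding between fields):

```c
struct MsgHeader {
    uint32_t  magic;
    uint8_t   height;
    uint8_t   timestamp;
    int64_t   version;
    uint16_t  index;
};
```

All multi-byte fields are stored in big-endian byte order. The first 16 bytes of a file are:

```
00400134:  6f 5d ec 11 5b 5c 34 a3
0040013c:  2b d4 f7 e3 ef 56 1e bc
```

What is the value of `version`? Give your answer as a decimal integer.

`version` follows `magic` (4 B), `height` (1 B), `timestamp` (1 B), so it starts at offset 4 + 1 + 1 = 6 and occupies 8 bytes.
Bytes at offsets 6..13: 34 A3 2B D4 F7 E3 EF 56.
Big-endian: lowest address holds the most-significant byte.
The bytes are already most-significant first: 0x34A32BD4F7E3EF56.
0x34A32BD4F7E3EF56 = 3792923504868061014.

3792923504868061014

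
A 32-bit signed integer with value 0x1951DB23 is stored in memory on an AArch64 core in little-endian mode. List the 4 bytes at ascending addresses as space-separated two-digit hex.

Split into bytes (most-significant first): 19 51 DB 23.
Little-endian: lowest address holds the least-significant byte.
So at ascending addresses the bytes are 23 DB 51 19.

23 DB 51 19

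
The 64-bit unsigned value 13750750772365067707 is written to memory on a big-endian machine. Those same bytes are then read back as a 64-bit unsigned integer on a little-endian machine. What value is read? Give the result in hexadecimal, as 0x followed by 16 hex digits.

0xBB85BF0DF97AD4BE

13750750772365067707 in 64-bit hexadecimal is 0xBED47AF90DBF85BB.
Stored big-endian, the bytes at ascending addresses are BE D4 7A F9 0D BF 85 BB.
Read back as little-endian, the first byte is least significant, giving 0xBB85BF0DF97AD4BE.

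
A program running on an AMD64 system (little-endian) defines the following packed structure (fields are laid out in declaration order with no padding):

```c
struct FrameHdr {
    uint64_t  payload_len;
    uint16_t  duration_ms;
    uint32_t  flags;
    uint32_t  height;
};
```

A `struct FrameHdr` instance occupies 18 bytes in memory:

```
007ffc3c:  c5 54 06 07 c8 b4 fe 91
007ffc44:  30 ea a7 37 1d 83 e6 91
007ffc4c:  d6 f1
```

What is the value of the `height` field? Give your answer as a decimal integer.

`height` follows `payload_len` (8 B), `duration_ms` (2 B), `flags` (4 B), so it starts at offset 8 + 2 + 4 = 14 and occupies 4 bytes.
Bytes at offsets 14..17: E6 91 D6 F1.
Little-endian stores the least-significant byte at the lowest address.
Reassemble most-significant byte first: F1 D6 91 E6 → 0xF1D691E6.
0xF1D691E6 = 4057371110.

4057371110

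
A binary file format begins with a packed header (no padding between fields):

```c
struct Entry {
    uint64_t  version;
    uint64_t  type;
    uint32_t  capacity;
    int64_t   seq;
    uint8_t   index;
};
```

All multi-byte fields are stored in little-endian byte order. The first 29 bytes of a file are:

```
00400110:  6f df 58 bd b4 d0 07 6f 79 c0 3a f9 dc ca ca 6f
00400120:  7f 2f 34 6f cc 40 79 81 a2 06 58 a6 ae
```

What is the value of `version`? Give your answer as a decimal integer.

`version` is the first field, at byte offset 0, occupying 8 bytes.
Bytes at offsets 0..7: 6F DF 58 BD B4 D0 07 6F.
Little-endian stores the least-significant byte at the lowest address.
Reassemble most-significant byte first: 6F 07 D0 B4 BD 58 DF 6F → 0x6F07D0B4BD58DF6F.
0x6F07D0B4BD58DF6F = 8000592737736384367.

8000592737736384367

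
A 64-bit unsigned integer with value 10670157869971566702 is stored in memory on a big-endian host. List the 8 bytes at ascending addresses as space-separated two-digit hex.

94 14 04 0C C0 FE 70 6E

10670157869971566702 in hexadecimal, padded to 64 bits, is 0x9414040CC0FE706E.
Split into bytes (most-significant first): 94 14 04 0C C0 FE 70 6E.
In big-endian order the high byte comes first in memory.
So the memory order matches the most-significant-first order: 94 14 04 0C C0 FE 70 6E.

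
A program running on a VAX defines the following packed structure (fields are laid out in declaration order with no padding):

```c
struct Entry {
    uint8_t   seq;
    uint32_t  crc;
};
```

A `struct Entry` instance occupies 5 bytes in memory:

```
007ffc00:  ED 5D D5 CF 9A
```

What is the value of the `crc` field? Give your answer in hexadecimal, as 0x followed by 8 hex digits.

`crc` follows `seq` (1 byte), so it starts at byte offset 1 and occupies 4 bytes.
Bytes at offsets 1..4: 5D D5 CF 9A.
In little-endian order the low byte comes first in memory.
Reassemble most-significant byte first: 9A CF D5 5D → 0x9ACFD55D.

0x9ACFD55D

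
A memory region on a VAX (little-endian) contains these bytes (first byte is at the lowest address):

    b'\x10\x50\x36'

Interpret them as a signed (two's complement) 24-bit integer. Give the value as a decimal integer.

3559440

Little-endian: lowest address holds the least-significant byte.
Reassemble most-significant byte first: 36 50 10 → 0x365010.
0x365010 = 3559440.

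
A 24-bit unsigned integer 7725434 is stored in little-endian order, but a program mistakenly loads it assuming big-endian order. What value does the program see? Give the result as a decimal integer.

7725434 in 24-bit hexadecimal is 0x75E17A.
Stored little-endian, the bytes at ascending addresses are 7A E1 75.
Read back as big-endian, the last byte is least significant, giving 0x7AE175.
0x7AE175 = 8053109.

8053109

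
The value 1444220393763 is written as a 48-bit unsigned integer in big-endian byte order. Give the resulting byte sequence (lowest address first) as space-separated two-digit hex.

01 50 42 3E 59 23

1444220393763 in hexadecimal, padded to 48 bits, is 0x0150423E5923.
Split into bytes (most-significant first): 01 50 42 3E 59 23.
In big-endian order the high byte comes first in memory.
So the memory order matches the most-significant-first order: 01 50 42 3E 59 23.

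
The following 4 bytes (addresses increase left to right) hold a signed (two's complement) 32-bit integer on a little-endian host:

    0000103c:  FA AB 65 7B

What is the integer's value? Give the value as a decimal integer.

In little-endian order the low byte comes first in memory.
Reassemble most-significant byte first: 7B 65 AB FA → 0x7B65ABFA.
0x7B65ABFA = 2070260730.

2070260730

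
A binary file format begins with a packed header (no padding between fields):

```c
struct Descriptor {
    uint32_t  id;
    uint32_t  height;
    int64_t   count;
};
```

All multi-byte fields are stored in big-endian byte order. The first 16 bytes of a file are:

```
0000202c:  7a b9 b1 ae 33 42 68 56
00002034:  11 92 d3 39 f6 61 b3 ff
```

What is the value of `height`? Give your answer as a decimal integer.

`height` follows `id` (4 bytes), so it starts at byte offset 4 and occupies 4 bytes.
Bytes at offsets 4..7: 33 42 68 56.
Big-endian stores the most-significant byte at the lowest address.
The bytes are already most-significant first: 0x33426856.
0x33426856 = 859990102.

859990102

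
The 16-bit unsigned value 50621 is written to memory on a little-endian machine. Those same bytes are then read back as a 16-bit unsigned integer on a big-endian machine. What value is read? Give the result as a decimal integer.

48581

50621 in 16-bit hexadecimal is 0xC5BD.
Stored little-endian, the bytes at ascending addresses are BD C5.
Read back as big-endian, the last byte is least significant, giving 0xBDC5.
0xBDC5 = 48581.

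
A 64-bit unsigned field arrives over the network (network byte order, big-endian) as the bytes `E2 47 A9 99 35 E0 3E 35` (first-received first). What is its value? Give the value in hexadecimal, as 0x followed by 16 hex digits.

In big-endian order the high byte comes first in memory.
The bytes are already most-significant first: 0xE247A99935E03E35.

0xE247A99935E03E35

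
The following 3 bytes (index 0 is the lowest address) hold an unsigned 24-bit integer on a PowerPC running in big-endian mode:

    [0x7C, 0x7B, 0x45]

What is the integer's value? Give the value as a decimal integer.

Big-endian: lowest address holds the most-significant byte.
The bytes are already most-significant first: 0x7C7B45.
0x7C7B45 = 8158021.

8158021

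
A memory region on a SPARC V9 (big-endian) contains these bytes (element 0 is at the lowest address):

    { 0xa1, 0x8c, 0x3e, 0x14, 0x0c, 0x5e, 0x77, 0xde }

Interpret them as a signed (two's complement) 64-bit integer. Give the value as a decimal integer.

-6805996681035876386

Big-endian: lowest address holds the most-significant byte.
The bytes are already most-significant first: 0xA18C3E140C5E77DE.
Top bit is set, so as a signed 64-bit value this is 0xA18C3E140C5E77DE − 2^64 = -6805996681035876386.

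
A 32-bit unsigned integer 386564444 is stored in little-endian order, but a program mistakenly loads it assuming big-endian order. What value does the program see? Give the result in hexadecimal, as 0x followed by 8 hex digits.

386564444 in 32-bit hexadecimal is 0x170A815C.
Stored little-endian, the bytes at ascending addresses are 5C 81 0A 17.
Read back as big-endian, the last byte is least significant, giving 0x5C810A17.

0x5C810A17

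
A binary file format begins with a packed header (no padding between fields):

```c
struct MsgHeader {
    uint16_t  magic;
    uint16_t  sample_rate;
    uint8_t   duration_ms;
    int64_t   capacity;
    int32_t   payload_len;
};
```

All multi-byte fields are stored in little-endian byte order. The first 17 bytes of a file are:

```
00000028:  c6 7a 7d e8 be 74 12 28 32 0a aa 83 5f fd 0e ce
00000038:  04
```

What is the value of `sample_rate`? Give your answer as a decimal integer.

59517

`sample_rate` follows `magic` (2 bytes), so it starts at byte offset 2 and occupies 2 bytes.
Bytes at offsets 2..3: 7D E8.
In little-endian order the low byte comes first in memory.
Reassemble most-significant byte first: E8 7D → 0xE87D.
0xE87D = 59517.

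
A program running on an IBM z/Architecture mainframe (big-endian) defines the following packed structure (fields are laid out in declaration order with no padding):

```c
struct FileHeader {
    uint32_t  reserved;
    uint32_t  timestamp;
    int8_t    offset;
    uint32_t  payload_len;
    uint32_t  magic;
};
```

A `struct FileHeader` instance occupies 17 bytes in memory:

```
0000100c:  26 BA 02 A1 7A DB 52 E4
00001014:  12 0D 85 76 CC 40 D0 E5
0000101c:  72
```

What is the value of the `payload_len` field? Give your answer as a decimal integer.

226850508

`payload_len` follows `reserved` (4 B), `timestamp` (4 B), `offset` (1 B), so it starts at offset 4 + 4 + 1 = 9 and occupies 4 bytes.
Bytes at offsets 9..12: 0D 85 76 CC.
Big-endian stores the most-significant byte at the lowest address.
The bytes are already most-significant first: 0x0D8576CC.
0x0D8576CC = 226850508.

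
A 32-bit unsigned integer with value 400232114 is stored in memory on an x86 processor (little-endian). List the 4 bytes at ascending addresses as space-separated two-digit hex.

400232114 in hexadecimal, padded to 32 bits, is 0x17DB0EB2.
Split into bytes (most-significant first): 17 DB 0E B2.
Little-endian stores the least-significant byte at the lowest address.
So at ascending addresses the bytes are B2 0E DB 17.

B2 0E DB 17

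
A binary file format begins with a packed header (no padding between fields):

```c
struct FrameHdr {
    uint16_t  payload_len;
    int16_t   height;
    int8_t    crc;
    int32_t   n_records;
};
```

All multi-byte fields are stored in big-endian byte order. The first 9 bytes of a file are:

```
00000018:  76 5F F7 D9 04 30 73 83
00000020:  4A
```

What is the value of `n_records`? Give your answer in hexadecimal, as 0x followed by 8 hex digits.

0x3073834A

`n_records` follows `payload_len` (2 B), `height` (2 B), `crc` (1 B), so it starts at offset 2 + 2 + 1 = 5 and occupies 4 bytes.
Bytes at offsets 5..8: 30 73 83 4A.
In big-endian order the high byte comes first in memory.
The bytes are already most-significant first: 0x3073834A.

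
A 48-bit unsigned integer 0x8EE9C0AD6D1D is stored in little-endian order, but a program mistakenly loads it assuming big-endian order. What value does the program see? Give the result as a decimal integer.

32356903741838

Stored little-endian, the bytes at ascending addresses are 1D 6D AD C0 E9 8E.
Read back as big-endian, the last byte is least significant, giving 0x1D6DADC0E98E.
0x1D6DADC0E98E = 32356903741838.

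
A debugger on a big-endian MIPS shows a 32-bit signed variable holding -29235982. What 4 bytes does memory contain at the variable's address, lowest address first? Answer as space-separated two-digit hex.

Two's complement of -29235982 in 32 bits: 29235982 = 0x01BE1B0E; invert → 0xFE41E4F1; add 1 → 0xFE41E4F2.
Split into bytes (most-significant first): FE 41 E4 F2.
Big-endian: lowest address holds the most-significant byte.
So the memory order matches the most-significant-first order: FE 41 E4 F2.

FE 41 E4 F2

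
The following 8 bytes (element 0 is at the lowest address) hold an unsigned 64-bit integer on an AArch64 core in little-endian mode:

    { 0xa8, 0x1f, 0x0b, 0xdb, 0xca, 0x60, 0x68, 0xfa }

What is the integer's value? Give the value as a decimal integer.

18043778331434491816

In little-endian order the low byte comes first in memory.
Reassemble most-significant byte first: FA 68 60 CA DB 0B 1F A8 → 0xFA6860CADB0B1FA8.
0xFA6860CADB0B1FA8 = 18043778331434491816.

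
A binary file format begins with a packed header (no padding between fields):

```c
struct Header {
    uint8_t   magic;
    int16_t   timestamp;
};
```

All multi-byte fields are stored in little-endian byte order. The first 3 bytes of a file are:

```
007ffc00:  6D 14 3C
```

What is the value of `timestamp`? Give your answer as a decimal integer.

`timestamp` follows `magic` (1 byte), so it starts at byte offset 1 and occupies 2 bytes.
Bytes at offsets 1..2: 14 3C.
Little-endian: lowest address holds the least-significant byte.
Reassemble most-significant byte first: 3C 14 → 0x3C14.
0x3C14 = 15380.

15380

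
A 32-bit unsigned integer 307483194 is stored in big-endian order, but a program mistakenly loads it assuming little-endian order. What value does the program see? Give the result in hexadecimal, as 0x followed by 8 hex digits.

307483194 in 32-bit hexadecimal is 0x1253D23A.
Stored big-endian, the bytes at ascending addresses are 12 53 D2 3A.
Read back as little-endian, the first byte is least significant, giving 0x3AD25312.

0x3AD25312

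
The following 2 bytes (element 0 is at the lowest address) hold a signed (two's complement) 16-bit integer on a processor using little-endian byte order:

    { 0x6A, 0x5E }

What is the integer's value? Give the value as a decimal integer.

Little-endian stores the least-significant byte at the lowest address.
Reassemble most-significant byte first: 5E 6A → 0x5E6A.
0x5E6A = 24170.

24170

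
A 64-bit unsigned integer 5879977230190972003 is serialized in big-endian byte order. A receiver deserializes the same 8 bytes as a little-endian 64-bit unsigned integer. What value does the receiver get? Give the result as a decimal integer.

7137338084288403793

5879977230190972003 in 64-bit hexadecimal is 0x5199E0232CEB0C63.
Stored big-endian, the bytes at ascending addresses are 51 99 E0 23 2C EB 0C 63.
Read back as little-endian, the first byte is least significant, giving 0x630CEB2C23E09951.
0x630CEB2C23E09951 = 7137338084288403793.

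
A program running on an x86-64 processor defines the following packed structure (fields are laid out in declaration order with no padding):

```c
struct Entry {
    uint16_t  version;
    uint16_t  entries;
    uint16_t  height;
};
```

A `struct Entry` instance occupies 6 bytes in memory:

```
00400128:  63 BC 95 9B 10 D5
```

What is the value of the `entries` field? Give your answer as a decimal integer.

`entries` follows `version` (2 bytes), so it starts at byte offset 2 and occupies 2 bytes.
Bytes at offsets 2..3: 95 9B.
Little-endian: lowest address holds the least-significant byte.
Reassemble most-significant byte first: 9B 95 → 0x9B95.
0x9B95 = 39829.

39829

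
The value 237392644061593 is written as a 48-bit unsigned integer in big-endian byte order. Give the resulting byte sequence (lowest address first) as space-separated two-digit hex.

D7 E8 48 38 B9 99

237392644061593 in hexadecimal, padded to 48 bits, is 0xD7E84838B999.
Split into bytes (most-significant first): D7 E8 48 38 B9 99.
Big-endian stores the most-significant byte at the lowest address.
So the memory order matches the most-significant-first order: D7 E8 48 38 B9 99.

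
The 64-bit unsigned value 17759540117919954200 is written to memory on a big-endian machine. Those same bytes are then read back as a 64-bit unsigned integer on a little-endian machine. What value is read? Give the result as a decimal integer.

17759540117919954200 in 64-bit hexadecimal is 0xF6768FA4A6EAF518.
Stored big-endian, the bytes at ascending addresses are F6 76 8F A4 A6 EA F5 18.
Read back as little-endian, the first byte is least significant, giving 0x18F5EAA6A48F76F6.
0x18F5EAA6A48F76F6 = 1798601627650717430.

1798601627650717430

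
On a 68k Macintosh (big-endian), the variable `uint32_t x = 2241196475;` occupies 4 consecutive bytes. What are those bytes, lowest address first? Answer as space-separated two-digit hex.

85 95 F1 BB

2241196475 in hexadecimal, padded to 32 bits, is 0x8595F1BB.
Split into bytes (most-significant first): 85 95 F1 BB.
In big-endian order the high byte comes first in memory.
So the memory order matches the most-significant-first order: 85 95 F1 BB.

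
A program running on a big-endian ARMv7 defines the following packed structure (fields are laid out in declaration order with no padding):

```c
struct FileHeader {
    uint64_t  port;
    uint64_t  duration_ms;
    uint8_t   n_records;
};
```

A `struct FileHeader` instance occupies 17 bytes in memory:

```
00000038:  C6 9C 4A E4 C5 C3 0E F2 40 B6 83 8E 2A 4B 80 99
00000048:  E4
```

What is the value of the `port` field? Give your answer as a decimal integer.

14311396062307487474

`port` is the first field, at byte offset 0, occupying 8 bytes.
Bytes at offsets 0..7: C6 9C 4A E4 C5 C3 0E F2.
In big-endian order the high byte comes first in memory.
The bytes are already most-significant first: 0xC69C4AE4C5C30EF2.
0xC69C4AE4C5C30EF2 = 14311396062307487474.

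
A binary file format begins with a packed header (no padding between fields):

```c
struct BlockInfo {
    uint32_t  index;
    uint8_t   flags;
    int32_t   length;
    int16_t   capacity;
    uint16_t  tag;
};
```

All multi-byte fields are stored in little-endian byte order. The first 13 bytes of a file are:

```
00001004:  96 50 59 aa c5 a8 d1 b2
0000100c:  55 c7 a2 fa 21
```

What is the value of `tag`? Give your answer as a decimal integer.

8698

`tag` follows `index` (4 B), `flags` (1 B), `length` (4 B), `capacity` (2 B), so it starts at offset 4 + 1 + 4 + 2 = 11 and occupies 2 bytes.
Bytes at offsets 11..12: FA 21.
Little-endian stores the least-significant byte at the lowest address.
Reassemble most-significant byte first: 21 FA → 0x21FA.
0x21FA = 8698.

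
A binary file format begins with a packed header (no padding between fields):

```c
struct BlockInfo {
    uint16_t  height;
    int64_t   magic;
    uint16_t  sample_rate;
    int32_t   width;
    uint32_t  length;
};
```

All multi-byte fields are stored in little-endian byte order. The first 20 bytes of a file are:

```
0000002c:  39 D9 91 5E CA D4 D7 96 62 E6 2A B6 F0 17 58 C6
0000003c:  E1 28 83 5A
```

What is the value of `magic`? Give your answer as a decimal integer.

-1845747043536314735

`magic` follows `height` (2 bytes), so it starts at byte offset 2 and occupies 8 bytes.
Bytes at offsets 2..9: 91 5E CA D4 D7 96 62 E6.
Little-endian: lowest address holds the least-significant byte.
Reassemble most-significant byte first: E6 62 96 D7 D4 CA 5E 91 → 0xE66296D7D4CA5E91.
Top bit is set, so as a signed 64-bit value this is 0xE66296D7D4CA5E91 − 2^64 = -1845747043536314735.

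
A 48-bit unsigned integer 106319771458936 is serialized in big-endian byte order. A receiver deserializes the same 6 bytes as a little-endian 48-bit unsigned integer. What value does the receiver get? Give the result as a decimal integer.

132891480732256

106319771458936 in 48-bit hexadecimal is 0x60B28035DD78.
Stored big-endian, the bytes at ascending addresses are 60 B2 80 35 DD 78.
Read back as little-endian, the first byte is least significant, giving 0x78DD3580B260.
0x78DD3580B260 = 132891480732256.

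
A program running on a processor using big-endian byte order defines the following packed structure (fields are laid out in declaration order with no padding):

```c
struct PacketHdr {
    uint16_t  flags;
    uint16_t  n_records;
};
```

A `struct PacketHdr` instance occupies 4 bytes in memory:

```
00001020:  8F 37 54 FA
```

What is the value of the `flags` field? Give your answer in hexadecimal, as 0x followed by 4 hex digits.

0x8F37

`flags` is the first field, at byte offset 0, occupying 2 bytes.
Bytes at offsets 0..1: 8F 37.
In big-endian order the high byte comes first in memory.
The bytes are already most-significant first: 0x8F37.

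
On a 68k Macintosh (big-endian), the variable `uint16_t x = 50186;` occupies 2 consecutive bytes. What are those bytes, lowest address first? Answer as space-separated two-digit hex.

50186 in hexadecimal, padded to 16 bits, is 0xC40A.
Split into bytes (most-significant first): C4 0A.
Big-endian stores the most-significant byte at the lowest address.
So the memory order matches the most-significant-first order: C4 0A.

C4 0A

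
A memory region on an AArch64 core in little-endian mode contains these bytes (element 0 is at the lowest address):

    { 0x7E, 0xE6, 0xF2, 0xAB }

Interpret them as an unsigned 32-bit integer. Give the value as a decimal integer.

2884822654

Little-endian: lowest address holds the least-significant byte.
Reassemble most-significant byte first: AB F2 E6 7E → 0xABF2E67E.
0xABF2E67E = 2884822654.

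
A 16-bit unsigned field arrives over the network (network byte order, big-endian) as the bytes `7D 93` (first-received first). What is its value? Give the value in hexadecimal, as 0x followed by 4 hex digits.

Big-endian stores the most-significant byte at the lowest address.
The bytes are already most-significant first: 0x7D93.

0x7D93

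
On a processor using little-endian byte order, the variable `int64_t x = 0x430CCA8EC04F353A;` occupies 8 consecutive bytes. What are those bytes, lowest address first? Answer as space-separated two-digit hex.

3A 35 4F C0 8E CA 0C 43

Split into bytes (most-significant first): 43 0C CA 8E C0 4F 35 3A.
In little-endian order the low byte comes first in memory.
So at ascending addresses the bytes are 3A 35 4F C0 8E CA 0C 43.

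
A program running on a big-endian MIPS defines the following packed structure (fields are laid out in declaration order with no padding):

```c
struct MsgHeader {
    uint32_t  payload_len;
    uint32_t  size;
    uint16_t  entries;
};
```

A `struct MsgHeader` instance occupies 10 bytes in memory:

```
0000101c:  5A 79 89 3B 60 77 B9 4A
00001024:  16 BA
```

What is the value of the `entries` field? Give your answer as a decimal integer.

5818

`entries` follows `payload_len` (4 B), `size` (4 B), so it starts at offset 4 + 4 = 8 and occupies 2 bytes.
Bytes at offsets 8..9: 16 BA.
Big-endian stores the most-significant byte at the lowest address.
The bytes are already most-significant first: 0x16BA.
0x16BA = 5818.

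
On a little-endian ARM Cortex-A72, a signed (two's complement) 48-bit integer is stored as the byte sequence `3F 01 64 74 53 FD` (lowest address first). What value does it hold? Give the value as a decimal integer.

-2940099886785

In little-endian order the low byte comes first in memory.
Reassemble most-significant byte first: FD 53 74 64 01 3F → 0xFD537464013F.
Top bit is set, so as a signed 48-bit value this is 0xFD537464013F − 2^48 = -2940099886785.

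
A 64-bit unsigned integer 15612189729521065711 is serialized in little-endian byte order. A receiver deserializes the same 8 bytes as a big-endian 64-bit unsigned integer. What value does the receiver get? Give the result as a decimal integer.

15612189729521065711 in 64-bit hexadecimal is 0xD8A9A3D7921ADEEF.
Stored little-endian, the bytes at ascending addresses are EF DE 1A 92 D7 A3 A9 D8.
Read back as big-endian, the last byte is least significant, giving 0xEFDE1A92D7A3A9D8.
0xEFDE1A92D7A3A9D8 = 17284281637879917016.

17284281637879917016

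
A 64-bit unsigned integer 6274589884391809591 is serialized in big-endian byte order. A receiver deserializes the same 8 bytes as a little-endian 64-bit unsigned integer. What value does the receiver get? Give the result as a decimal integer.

4026902453832258391

6274589884391809591 in 64-bit hexadecimal is 0x5713D241726EE237.
Stored big-endian, the bytes at ascending addresses are 57 13 D2 41 72 6E E2 37.
Read back as little-endian, the first byte is least significant, giving 0x37E26E7241D21357.
0x37E26E7241D21357 = 4026902453832258391.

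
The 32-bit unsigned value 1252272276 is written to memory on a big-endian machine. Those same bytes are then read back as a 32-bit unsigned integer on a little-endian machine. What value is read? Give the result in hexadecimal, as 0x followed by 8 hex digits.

1252272276 in 32-bit hexadecimal is 0x4AA42894.
Stored big-endian, the bytes at ascending addresses are 4A A4 28 94.
Read back as little-endian, the first byte is least significant, giving 0x9428A44A.

0x9428A44A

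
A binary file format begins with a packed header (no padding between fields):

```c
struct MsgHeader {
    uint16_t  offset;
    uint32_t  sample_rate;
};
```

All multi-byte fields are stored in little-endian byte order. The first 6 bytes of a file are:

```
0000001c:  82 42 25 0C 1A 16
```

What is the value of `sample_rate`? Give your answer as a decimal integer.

370805797

`sample_rate` follows `offset` (2 bytes), so it starts at byte offset 2 and occupies 4 bytes.
Bytes at offsets 2..5: 25 0C 1A 16.
Little-endian: lowest address holds the least-significant byte.
Reassemble most-significant byte first: 16 1A 0C 25 → 0x161A0C25.
0x161A0C25 = 370805797.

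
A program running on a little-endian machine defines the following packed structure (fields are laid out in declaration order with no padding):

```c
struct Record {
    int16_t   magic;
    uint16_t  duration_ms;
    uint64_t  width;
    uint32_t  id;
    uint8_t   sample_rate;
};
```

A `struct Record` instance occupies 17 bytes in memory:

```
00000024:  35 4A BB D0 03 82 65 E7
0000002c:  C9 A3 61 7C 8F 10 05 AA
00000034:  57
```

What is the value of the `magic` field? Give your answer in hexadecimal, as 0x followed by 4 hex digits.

`magic` is the first field, at byte offset 0, occupying 2 bytes.
Bytes at offsets 0..1: 35 4A.
Little-endian: lowest address holds the least-significant byte.
Reassemble most-significant byte first: 4A 35 → 0x4A35.

0x4A35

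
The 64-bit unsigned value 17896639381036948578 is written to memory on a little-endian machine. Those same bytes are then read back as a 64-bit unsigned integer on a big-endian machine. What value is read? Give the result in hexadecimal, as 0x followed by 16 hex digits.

0x625CF953B2A25DF8

17896639381036948578 in 64-bit hexadecimal is 0xF85DA2B253F95C62.
Stored little-endian, the bytes at ascending addresses are 62 5C F9 53 B2 A2 5D F8.
Read back as big-endian, the last byte is least significant, giving 0x625CF953B2A25DF8.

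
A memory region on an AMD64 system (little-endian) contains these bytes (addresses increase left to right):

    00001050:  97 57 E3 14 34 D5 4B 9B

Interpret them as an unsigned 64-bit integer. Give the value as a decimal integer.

In little-endian order the low byte comes first in memory.
Reassemble most-significant byte first: 9B 4B D5 34 14 E3 57 97 → 0x9B4BD53414E35797.
0x9B4BD53414E35797 = 11190272118797588375.

11190272118797588375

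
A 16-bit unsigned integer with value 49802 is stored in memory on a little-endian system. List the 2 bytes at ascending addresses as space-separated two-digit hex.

8A C2

49802 in hexadecimal, padded to 16 bits, is 0xC28A.
Split into bytes (most-significant first): C2 8A.
Little-endian: lowest address holds the least-significant byte.
So at ascending addresses the bytes are 8A C2.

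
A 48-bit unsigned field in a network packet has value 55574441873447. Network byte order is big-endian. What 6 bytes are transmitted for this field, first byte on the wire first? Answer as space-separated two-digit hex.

55574441873447 in hexadecimal, padded to 48 bits, is 0x328B6EDDD027.
Split into bytes (most-significant first): 32 8B 6E DD D0 27.
Big-endian: lowest address holds the most-significant byte.
So the memory order matches the most-significant-first order: 32 8B 6E DD D0 27.

32 8B 6E DD D0 27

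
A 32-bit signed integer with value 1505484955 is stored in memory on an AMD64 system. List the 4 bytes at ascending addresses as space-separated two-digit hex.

1505484955 in hexadecimal, padded to 32 bits, is 0x59BBE09B.
Split into bytes (most-significant first): 59 BB E0 9B.
Little-endian stores the least-significant byte at the lowest address.
So at ascending addresses the bytes are 9B E0 BB 59.

9B E0 BB 59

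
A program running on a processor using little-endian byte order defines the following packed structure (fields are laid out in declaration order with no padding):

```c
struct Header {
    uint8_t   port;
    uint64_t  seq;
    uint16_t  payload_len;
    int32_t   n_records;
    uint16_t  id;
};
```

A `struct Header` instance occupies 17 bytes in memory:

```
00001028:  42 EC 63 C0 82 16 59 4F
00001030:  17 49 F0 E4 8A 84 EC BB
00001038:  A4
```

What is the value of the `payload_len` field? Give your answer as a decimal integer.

`payload_len` follows `port` (1 B), `seq` (8 B), so it starts at offset 1 + 8 = 9 and occupies 2 bytes.
Bytes at offsets 9..10: 49 F0.
In little-endian order the low byte comes first in memory.
Reassemble most-significant byte first: F0 49 → 0xF049.
0xF049 = 61513.

61513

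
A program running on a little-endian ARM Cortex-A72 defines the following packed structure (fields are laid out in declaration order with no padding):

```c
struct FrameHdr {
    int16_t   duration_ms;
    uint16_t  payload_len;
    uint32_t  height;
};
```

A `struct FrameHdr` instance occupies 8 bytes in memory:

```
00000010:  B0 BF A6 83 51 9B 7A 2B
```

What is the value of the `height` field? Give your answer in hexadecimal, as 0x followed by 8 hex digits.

`height` follows `duration_ms` (2 B), `payload_len` (2 B), so it starts at offset 2 + 2 = 4 and occupies 4 bytes.
Bytes at offsets 4..7: 51 9B 7A 2B.
In little-endian order the low byte comes first in memory.
Reassemble most-significant byte first: 2B 7A 9B 51 → 0x2B7A9B51.

0x2B7A9B51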